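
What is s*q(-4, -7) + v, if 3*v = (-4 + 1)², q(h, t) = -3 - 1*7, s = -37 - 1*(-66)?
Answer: -287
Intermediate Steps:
s = 29 (s = -37 + 66 = 29)
q(h, t) = -10 (q(h, t) = -3 - 7 = -10)
v = 3 (v = (-4 + 1)²/3 = (⅓)*(-3)² = (⅓)*9 = 3)
s*q(-4, -7) + v = 29*(-10) + 3 = -290 + 3 = -287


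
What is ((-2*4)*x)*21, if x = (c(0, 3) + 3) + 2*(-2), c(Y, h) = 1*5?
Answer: -672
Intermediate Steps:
c(Y, h) = 5
x = 4 (x = (5 + 3) + 2*(-2) = 8 - 4 = 4)
((-2*4)*x)*21 = (-2*4*4)*21 = -8*4*21 = -32*21 = -672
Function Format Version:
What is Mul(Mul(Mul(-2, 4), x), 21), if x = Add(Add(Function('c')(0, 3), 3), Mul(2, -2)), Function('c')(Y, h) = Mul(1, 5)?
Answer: -672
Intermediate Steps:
Function('c')(Y, h) = 5
x = 4 (x = Add(Add(5, 3), Mul(2, -2)) = Add(8, -4) = 4)
Mul(Mul(Mul(-2, 4), x), 21) = Mul(Mul(Mul(-2, 4), 4), 21) = Mul(Mul(-8, 4), 21) = Mul(-32, 21) = -672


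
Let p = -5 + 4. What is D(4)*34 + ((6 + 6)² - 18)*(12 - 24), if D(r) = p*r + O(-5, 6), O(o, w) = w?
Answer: -1444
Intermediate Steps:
p = -1
D(r) = 6 - r (D(r) = -r + 6 = 6 - r)
D(4)*34 + ((6 + 6)² - 18)*(12 - 24) = (6 - 1*4)*34 + ((6 + 6)² - 18)*(12 - 24) = (6 - 4)*34 + (12² - 18)*(-12) = 2*34 + (144 - 18)*(-12) = 68 + 126*(-12) = 68 - 1512 = -1444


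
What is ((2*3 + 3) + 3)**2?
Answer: 144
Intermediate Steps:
((2*3 + 3) + 3)**2 = ((6 + 3) + 3)**2 = (9 + 3)**2 = 12**2 = 144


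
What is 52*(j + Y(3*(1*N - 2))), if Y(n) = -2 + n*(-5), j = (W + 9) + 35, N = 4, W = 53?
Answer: 3380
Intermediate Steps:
j = 97 (j = (53 + 9) + 35 = 62 + 35 = 97)
Y(n) = -2 - 5*n
52*(j + Y(3*(1*N - 2))) = 52*(97 + (-2 - 15*(1*4 - 2))) = 52*(97 + (-2 - 15*(4 - 2))) = 52*(97 + (-2 - 15*2)) = 52*(97 + (-2 - 5*6)) = 52*(97 + (-2 - 30)) = 52*(97 - 32) = 52*65 = 3380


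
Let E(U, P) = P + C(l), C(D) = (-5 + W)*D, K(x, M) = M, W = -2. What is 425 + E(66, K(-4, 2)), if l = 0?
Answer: 427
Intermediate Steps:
C(D) = -7*D (C(D) = (-5 - 2)*D = -7*D)
E(U, P) = P (E(U, P) = P - 7*0 = P + 0 = P)
425 + E(66, K(-4, 2)) = 425 + 2 = 427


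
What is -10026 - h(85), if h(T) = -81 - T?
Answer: -9860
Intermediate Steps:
-10026 - h(85) = -10026 - (-81 - 1*85) = -10026 - (-81 - 85) = -10026 - 1*(-166) = -10026 + 166 = -9860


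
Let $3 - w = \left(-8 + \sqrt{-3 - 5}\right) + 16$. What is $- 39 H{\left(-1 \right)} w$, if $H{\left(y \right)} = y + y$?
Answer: $-390 - 156 i \sqrt{2} \approx -390.0 - 220.62 i$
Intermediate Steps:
$H{\left(y \right)} = 2 y$
$w = -5 - 2 i \sqrt{2}$ ($w = 3 - \left(\left(-8 + \sqrt{-3 - 5}\right) + 16\right) = 3 - \left(\left(-8 + \sqrt{-8}\right) + 16\right) = 3 - \left(\left(-8 + 2 i \sqrt{2}\right) + 16\right) = 3 - \left(8 + 2 i \sqrt{2}\right) = -5 - 2 i \sqrt{2} \approx -5.0 - 2.8284 i$)
$- 39 H{\left(-1 \right)} w = - 39 \cdot 2 \left(-1\right) \left(-5 - 2 i \sqrt{2}\right) = \left(-39\right) \left(-2\right) \left(-5 - 2 i \sqrt{2}\right) = 78 \left(-5 - 2 i \sqrt{2}\right) = -390 - 156 i \sqrt{2}$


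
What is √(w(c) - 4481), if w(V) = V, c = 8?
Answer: 3*I*√497 ≈ 66.88*I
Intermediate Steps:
√(w(c) - 4481) = √(8 - 4481) = √(-4473) = 3*I*√497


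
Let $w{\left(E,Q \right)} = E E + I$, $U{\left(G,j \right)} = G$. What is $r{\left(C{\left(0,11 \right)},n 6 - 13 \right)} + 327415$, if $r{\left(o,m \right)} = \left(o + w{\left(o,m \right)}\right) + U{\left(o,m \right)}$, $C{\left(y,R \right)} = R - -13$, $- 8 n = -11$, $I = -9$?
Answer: $328030$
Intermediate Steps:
$w{\left(E,Q \right)} = -9 + E^{2}$ ($w{\left(E,Q \right)} = E E - 9 = E^{2} - 9 = -9 + E^{2}$)
$n = \frac{11}{8}$ ($n = \left(- \frac{1}{8}\right) \left(-11\right) = \frac{11}{8} \approx 1.375$)
$C{\left(y,R \right)} = 13 + R$ ($C{\left(y,R \right)} = R + 13 = 13 + R$)
$r{\left(o,m \right)} = -9 + o^{2} + 2 o$ ($r{\left(o,m \right)} = \left(o + \left(-9 + o^{2}\right)\right) + o = \left(-9 + o + o^{2}\right) + o = -9 + o^{2} + 2 o$)
$r{\left(C{\left(0,11 \right)},n 6 - 13 \right)} + 327415 = \left(-9 + \left(13 + 11\right)^{2} + 2 \left(13 + 11\right)\right) + 327415 = \left(-9 + 24^{2} + 2 \cdot 24\right) + 327415 = \left(-9 + 576 + 48\right) + 327415 = 615 + 327415 = 328030$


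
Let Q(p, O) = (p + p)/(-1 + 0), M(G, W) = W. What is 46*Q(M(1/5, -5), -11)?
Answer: 460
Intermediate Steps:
Q(p, O) = -2*p (Q(p, O) = (2*p)/(-1) = (2*p)*(-1) = -2*p)
46*Q(M(1/5, -5), -11) = 46*(-2*(-5)) = 46*10 = 460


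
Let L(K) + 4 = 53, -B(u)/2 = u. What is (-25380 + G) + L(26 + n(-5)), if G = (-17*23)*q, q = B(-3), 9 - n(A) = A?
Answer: -27677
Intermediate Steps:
B(u) = -2*u
n(A) = 9 - A
q = 6 (q = -2*(-3) = 6)
G = -2346 (G = -17*23*6 = -391*6 = -2346)
L(K) = 49 (L(K) = -4 + 53 = 49)
(-25380 + G) + L(26 + n(-5)) = (-25380 - 2346) + 49 = -27726 + 49 = -27677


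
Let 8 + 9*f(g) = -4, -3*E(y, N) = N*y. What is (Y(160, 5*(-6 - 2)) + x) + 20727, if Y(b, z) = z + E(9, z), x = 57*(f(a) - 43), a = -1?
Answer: 18280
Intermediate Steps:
E(y, N) = -N*y/3
f(g) = -4/3 (f(g) = -8/9 + (1/9)*(-4) = -8/9 - 4/9 = -4/3)
x = -2527 (x = 57*(-4/3 - 43) = 57*(-133/3) = -2527)
Y(b, z) = -2*z (Y(b, z) = z - 1/3*z*9 = z - 3*z = -2*z)
(Y(160, 5*(-6 - 2)) + x) + 20727 = (-10*(-6 - 2) - 2527) + 20727 = (-10*(-8) - 2527) + 20727 = (-2*(-40) - 2527) + 20727 = (80 - 2527) + 20727 = -2447 + 20727 = 18280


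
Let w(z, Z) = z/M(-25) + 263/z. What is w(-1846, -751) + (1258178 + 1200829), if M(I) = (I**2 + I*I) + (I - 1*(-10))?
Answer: 431235770473/175370 ≈ 2.4590e+6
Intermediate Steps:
M(I) = 10 + I + 2*I**2 (M(I) = (I**2 + I**2) + (I + 10) = 2*I**2 + (10 + I) = 10 + I + 2*I**2)
w(z, Z) = 263/z + z/1235 (w(z, Z) = z/(10 - 25 + 2*(-25)**2) + 263/z = z/(10 - 25 + 2*625) + 263/z = z/(10 - 25 + 1250) + 263/z = z/1235 + 263/z = 263/z + z/1235)
w(-1846, -751) + (1258178 + 1200829) = (263/(-1846) + (1/1235)*(-1846)) + (1258178 + 1200829) = (263*(-1/1846) - 142/95) + 2459007 = (-263/1846 - 142/95) + 2459007 = -287117/175370 + 2459007 = 431235770473/175370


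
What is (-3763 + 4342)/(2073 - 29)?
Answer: 579/2044 ≈ 0.28327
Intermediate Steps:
(-3763 + 4342)/(2073 - 29) = 579/2044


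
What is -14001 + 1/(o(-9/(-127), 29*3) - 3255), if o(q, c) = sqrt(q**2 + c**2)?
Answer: -796960635326546/56921692581 - 127*sqrt(13564498)/56921692581 ≈ -14001.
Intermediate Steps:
o(q, c) = sqrt(c**2 + q**2)
-14001 + 1/(o(-9/(-127), 29*3) - 3255) = -14001 + 1/(sqrt((29*3)**2 + (-9/(-127))**2) - 3255) = -14001 + 1/(sqrt(87**2 + (-9*(-1/127))**2) - 3255) = -14001 + 1/(sqrt(7569 + (9/127)**2) - 3255) = -14001 + 1/(sqrt(7569 + 81/16129) - 3255) = -14001 + 1/(sqrt(122080482/16129) - 3255) = -14001 + 1/(3*sqrt(13564498)/127 - 3255) = -14001 + 1/(-3255 + 3*sqrt(13564498)/127)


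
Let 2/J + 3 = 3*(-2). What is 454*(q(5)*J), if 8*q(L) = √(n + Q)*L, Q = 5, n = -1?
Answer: -1135/9 ≈ -126.11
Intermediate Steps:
J = -2/9 (J = 2/(-3 + 3*(-2)) = 2/(-3 - 6) = 2/(-9) = 2*(-⅑) = -2/9 ≈ -0.22222)
q(L) = L/4 (q(L) = (√(-1 + 5)*L)/8 = (√4*L)/8 = (2*L)/8 = L/4)
454*(q(5)*J) = 454*(((¼)*5)*(-2/9)) = 454*((5/4)*(-2/9)) = 454*(-5/18) = -1135/9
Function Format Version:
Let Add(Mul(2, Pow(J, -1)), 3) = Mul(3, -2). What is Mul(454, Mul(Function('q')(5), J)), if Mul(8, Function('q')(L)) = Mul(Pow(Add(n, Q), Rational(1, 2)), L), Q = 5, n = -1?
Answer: Rational(-1135, 9) ≈ -126.11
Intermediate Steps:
J = Rational(-2, 9) (J = Mul(2, Pow(Add(-3, Mul(3, -2)), -1)) = Mul(2, Pow(Add(-3, -6), -1)) = Mul(2, Pow(-9, -1)) = Mul(2, Rational(-1, 9)) = Rational(-2, 9) ≈ -0.22222)
Function('q')(L) = Mul(Rational(1, 4), L) (Function('q')(L) = Mul(Rational(1, 8), Mul(Pow(Add(-1, 5), Rational(1, 2)), L)) = Mul(Rational(1, 8), Mul(Pow(4, Rational(1, 2)), L)) = Mul(Rational(1, 8), Mul(2, L)) = Mul(Rational(1, 4), L))
Mul(454, Mul(Function('q')(5), J)) = Mul(454, Mul(Mul(Rational(1, 4), 5), Rational(-2, 9))) = Mul(454, Mul(Rational(5, 4), Rational(-2, 9))) = Mul(454, Rational(-5, 18)) = Rational(-1135, 9)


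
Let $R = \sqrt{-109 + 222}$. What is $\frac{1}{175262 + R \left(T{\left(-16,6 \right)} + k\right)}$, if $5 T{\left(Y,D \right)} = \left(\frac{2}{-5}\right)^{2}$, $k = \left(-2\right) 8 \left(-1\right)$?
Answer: $\frac{1369234375}{239974528126346} - \frac{62625 \sqrt{113}}{119987264063173} \approx 5.7002 \cdot 10^{-6}$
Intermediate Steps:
$R = \sqrt{113} \approx 10.63$
$k = 16$ ($k = \left(-16\right) \left(-1\right) = 16$)
$T{\left(Y,D \right)} = \frac{4}{125}$ ($T{\left(Y,D \right)} = \frac{\left(\frac{2}{-5}\right)^{2}}{5} = \frac{\left(2 \left(- \frac{1}{5}\right)\right)^{2}}{5} = \frac{\left(- \frac{2}{5}\right)^{2}}{5} = \frac{1}{5} \cdot \frac{4}{25} = \frac{4}{125}$)
$\frac{1}{175262 + R \left(T{\left(-16,6 \right)} + k\right)} = \frac{1}{175262 + \sqrt{113} \left(\frac{4}{125} + 16\right)} = \frac{1}{175262 + \sqrt{113} \cdot \frac{2004}{125}} = \frac{1}{175262 + \frac{2004 \sqrt{113}}{125}}$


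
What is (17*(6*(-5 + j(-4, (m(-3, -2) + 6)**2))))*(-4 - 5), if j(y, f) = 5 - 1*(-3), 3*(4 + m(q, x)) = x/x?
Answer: -2754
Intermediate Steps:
m(q, x) = -11/3 (m(q, x) = -4 + (x/x)/3 = -4 + (1/3)*1 = -4 + 1/3 = -11/3)
j(y, f) = 8 (j(y, f) = 5 + 3 = 8)
(17*(6*(-5 + j(-4, (m(-3, -2) + 6)**2))))*(-4 - 5) = (17*(6*(-5 + 8)))*(-4 - 5) = (17*(6*3))*(-9) = (17*18)*(-9) = 306*(-9) = -2754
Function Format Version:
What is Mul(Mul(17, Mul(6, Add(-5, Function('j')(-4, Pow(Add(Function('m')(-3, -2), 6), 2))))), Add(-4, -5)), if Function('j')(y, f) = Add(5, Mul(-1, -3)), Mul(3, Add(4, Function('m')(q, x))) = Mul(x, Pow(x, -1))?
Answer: -2754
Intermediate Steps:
Function('m')(q, x) = Rational(-11, 3) (Function('m')(q, x) = Add(-4, Mul(Rational(1, 3), Mul(x, Pow(x, -1)))) = Add(-4, Mul(Rational(1, 3), 1)) = Add(-4, Rational(1, 3)) = Rational(-11, 3))
Function('j')(y, f) = 8 (Function('j')(y, f) = Add(5, 3) = 8)
Mul(Mul(17, Mul(6, Add(-5, Function('j')(-4, Pow(Add(Function('m')(-3, -2), 6), 2))))), Add(-4, -5)) = Mul(Mul(17, Mul(6, Add(-5, 8))), Add(-4, -5)) = Mul(Mul(17, Mul(6, 3)), -9) = Mul(Mul(17, 18), -9) = Mul(306, -9) = -2754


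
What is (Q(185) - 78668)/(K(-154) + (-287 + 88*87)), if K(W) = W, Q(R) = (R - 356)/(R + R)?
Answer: -29107331/2669550 ≈ -10.903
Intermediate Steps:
Q(R) = (-356 + R)/(2*R) (Q(R) = (-356 + R)/((2*R)) = (-356 + R)*(1/(2*R)) = (-356 + R)/(2*R))
(Q(185) - 78668)/(K(-154) + (-287 + 88*87)) = ((1/2)*(-356 + 185)/185 - 78668)/(-154 + (-287 + 88*87)) = ((1/2)*(1/185)*(-171) - 78668)/(-154 + (-287 + 7656)) = (-171/370 - 78668)/(-154 + 7369) = -29107331/370/7215 = -29107331/370*1/7215 = -29107331/2669550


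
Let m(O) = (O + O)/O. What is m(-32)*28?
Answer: 56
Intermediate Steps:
m(O) = 2 (m(O) = (2*O)/O = 2)
m(-32)*28 = 2*28 = 56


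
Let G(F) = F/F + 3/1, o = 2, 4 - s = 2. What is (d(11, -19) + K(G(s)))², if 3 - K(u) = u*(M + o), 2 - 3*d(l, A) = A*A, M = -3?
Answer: 114244/9 ≈ 12694.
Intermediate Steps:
s = 2 (s = 4 - 1*2 = 4 - 2 = 2)
G(F) = 4 (G(F) = 1 + 3*1 = 1 + 3 = 4)
d(l, A) = ⅔ - A²/3 (d(l, A) = ⅔ - A*A/3 = ⅔ - A²/3)
K(u) = 3 + u (K(u) = 3 - u*(-3 + 2) = 3 - u*(-1) = 3 - (-1)*u = 3 + u)
(d(11, -19) + K(G(s)))² = ((⅔ - ⅓*(-19)²) + (3 + 4))² = ((⅔ - ⅓*361) + 7)² = ((⅔ - 361/3) + 7)² = (-359/3 + 7)² = (-338/3)² = 114244/9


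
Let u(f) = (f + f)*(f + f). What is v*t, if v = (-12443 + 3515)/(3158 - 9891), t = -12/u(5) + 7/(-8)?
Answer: -222084/168325 ≈ -1.3194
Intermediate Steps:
u(f) = 4*f² (u(f) = (2*f)*(2*f) = 4*f²)
t = -199/200 (t = -12/(4*5²) + 7/(-8) = -12/(4*25) + 7*(-⅛) = -12/100 - 7/8 = -12*1/100 - 7/8 = -3/25 - 7/8 = -199/200 ≈ -0.99500)
v = 8928/6733 (v = -8928/(-6733) = -8928*(-1/6733) = 8928/6733 ≈ 1.3260)
v*t = (8928/6733)*(-199/200) = -222084/168325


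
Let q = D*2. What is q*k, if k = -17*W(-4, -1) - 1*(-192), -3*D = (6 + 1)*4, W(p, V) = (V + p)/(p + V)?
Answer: -9800/3 ≈ -3266.7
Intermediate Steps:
W(p, V) = 1 (W(p, V) = (V + p)/(V + p) = 1)
D = -28/3 (D = -(6 + 1)*4/3 = -7*4/3 = -⅓*28 = -28/3 ≈ -9.3333)
q = -56/3 (q = -28/3*2 = -56/3 ≈ -18.667)
k = 175 (k = -17*1 - 1*(-192) = -17 + 192 = 175)
q*k = -56/3*175 = -9800/3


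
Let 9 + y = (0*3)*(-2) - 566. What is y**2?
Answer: 330625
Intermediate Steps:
y = -575 (y = -9 + ((0*3)*(-2) - 566) = -9 + (0*(-2) - 566) = -9 + (0 - 566) = -9 - 566 = -575)
y**2 = (-575)**2 = 330625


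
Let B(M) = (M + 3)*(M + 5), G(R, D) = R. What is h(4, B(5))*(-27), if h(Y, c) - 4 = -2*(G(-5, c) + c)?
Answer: 3942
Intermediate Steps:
B(M) = (3 + M)*(5 + M)
h(Y, c) = 14 - 2*c (h(Y, c) = 4 - 2*(-5 + c) = 4 + (10 - 2*c) = 14 - 2*c)
h(4, B(5))*(-27) = (14 - 2*(15 + 5² + 8*5))*(-27) = (14 - 2*(15 + 25 + 40))*(-27) = (14 - 2*80)*(-27) = (14 - 160)*(-27) = -146*(-27) = 3942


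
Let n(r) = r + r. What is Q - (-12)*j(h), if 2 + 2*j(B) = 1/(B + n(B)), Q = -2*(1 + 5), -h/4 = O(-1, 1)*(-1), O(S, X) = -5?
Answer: -241/10 ≈ -24.100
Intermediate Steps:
h = -20 (h = -(-20)*(-1) = -4*5 = -20)
n(r) = 2*r
Q = -12 (Q = -2*6 = -12)
j(B) = -1 + 1/(6*B) (j(B) = -1 + 1/(2*(B + 2*B)) = -1 + 1/(2*((3*B))) = -1 + (1/(3*B))/2 = -1 + 1/(6*B))
Q - (-12)*j(h) = -12 - (-12)*(1/6 - 1*(-20))/(-20) = -12 - (-12)*(-(1/6 + 20)/20) = -12 - (-12)*(-1/20*121/6) = -12 - (-12)*(-121)/120 = -12 - 12*121/120 = -12 - 121/10 = -241/10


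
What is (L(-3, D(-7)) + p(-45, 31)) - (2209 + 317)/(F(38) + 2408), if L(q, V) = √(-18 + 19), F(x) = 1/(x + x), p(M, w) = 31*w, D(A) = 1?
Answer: 58620894/61003 ≈ 960.95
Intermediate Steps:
F(x) = 1/(2*x)
L(q, V) = 1 (L(q, V) = √1 = 1)
(L(-3, D(-7)) + p(-45, 31)) - (2209 + 317)/(F(38) + 2408) = (1 + 31*31) - (2209 + 317)/((½)/38 + 2408) = (1 + 961) - 2526/((½)*(1/38) + 2408) = 962 - 2526/(1/76 + 2408) = 962 - 2526/183009/76 = 962 - 2526*76/183009 = 962 - 1*63992/61003 = 962 - 63992/61003 = 58620894/61003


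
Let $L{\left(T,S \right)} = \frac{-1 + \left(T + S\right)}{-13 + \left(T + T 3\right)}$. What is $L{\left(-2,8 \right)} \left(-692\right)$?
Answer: $\frac{3460}{21} \approx 164.76$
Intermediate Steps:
$L{\left(T,S \right)} = \frac{-1 + S + T}{-13 + 4 T}$ ($L{\left(T,S \right)} = \frac{-1 + \left(S + T\right)}{-13 + \left(T + 3 T\right)} = \frac{-1 + S + T}{-13 + 4 T}$)
$L{\left(-2,8 \right)} \left(-692\right) = \frac{-1 + 8 - 2}{-13 + 4 \left(-2\right)} \left(-692\right) = \frac{1}{-13 - 8} \cdot 5 \left(-692\right) = \frac{1}{-21} \cdot 5 \left(-692\right) = \left(- \frac{1}{21}\right) 5 \left(-692\right) = \left(- \frac{5}{21}\right) \left(-692\right) = \frac{3460}{21}$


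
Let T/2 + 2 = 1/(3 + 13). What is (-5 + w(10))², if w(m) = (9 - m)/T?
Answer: 21609/961 ≈ 22.486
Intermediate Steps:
T = -31/8 (T = -4 + 2/(3 + 13) = -4 + 2/16 = -4 + 2*(1/16) = -4 + ⅛ = -31/8 ≈ -3.8750)
w(m) = -72/31 + 8*m/31 (w(m) = (9 - m)/(-31/8) = (9 - m)*(-8/31) = -72/31 + 8*m/31)
(-5 + w(10))² = (-5 + (-72/31 + (8/31)*10))² = (-5 + (-72/31 + 80/31))² = (-5 + 8/31)² = (-147/31)² = 21609/961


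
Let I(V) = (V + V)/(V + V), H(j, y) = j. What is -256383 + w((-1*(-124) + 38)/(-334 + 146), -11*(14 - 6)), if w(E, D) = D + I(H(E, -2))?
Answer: -256470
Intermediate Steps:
I(V) = 1 (I(V) = (2*V)/((2*V)) = (2*V)*(1/(2*V)) = 1)
w(E, D) = 1 + D (w(E, D) = D + 1 = 1 + D)
-256383 + w((-1*(-124) + 38)/(-334 + 146), -11*(14 - 6)) = -256383 + (1 - 11*(14 - 6)) = -256383 + (1 - 11*8) = -256383 + (1 - 88) = -256383 - 87 = -256470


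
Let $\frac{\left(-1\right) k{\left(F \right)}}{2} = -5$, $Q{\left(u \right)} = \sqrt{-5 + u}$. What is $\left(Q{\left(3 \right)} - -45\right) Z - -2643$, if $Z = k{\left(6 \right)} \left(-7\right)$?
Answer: $-507 - 70 i \sqrt{2} \approx -507.0 - 98.995 i$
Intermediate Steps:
$k{\left(F \right)} = 10$ ($k{\left(F \right)} = \left(-2\right) \left(-5\right) = 10$)
$Z = -70$ ($Z = 10 \left(-7\right) = -70$)
$\left(Q{\left(3 \right)} - -45\right) Z - -2643 = \left(\sqrt{-5 + 3} - -45\right) \left(-70\right) - -2643 = \left(\sqrt{-2} + \left(-9 + 54\right)\right) \left(-70\right) + 2643 = \left(i \sqrt{2} + 45\right) \left(-70\right) + 2643 = \left(45 + i \sqrt{2}\right) \left(-70\right) + 2643 = \left(-3150 - 70 i \sqrt{2}\right) + 2643 = -507 - 70 i \sqrt{2}$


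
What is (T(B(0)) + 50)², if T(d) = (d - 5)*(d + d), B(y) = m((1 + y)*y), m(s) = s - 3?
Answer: 9604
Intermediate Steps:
m(s) = -3 + s
B(y) = -3 + y*(1 + y) (B(y) = -3 + (1 + y)*y = -3 + y*(1 + y))
T(d) = 2*d*(-5 + d) (T(d) = (-5 + d)*(2*d) = 2*d*(-5 + d))
(T(B(0)) + 50)² = (2*(-3 + 0*(1 + 0))*(-5 + (-3 + 0*(1 + 0))) + 50)² = (2*(-3 + 0*1)*(-5 + (-3 + 0*1)) + 50)² = (2*(-3 + 0)*(-5 + (-3 + 0)) + 50)² = (2*(-3)*(-5 - 3) + 50)² = (2*(-3)*(-8) + 50)² = (48 + 50)² = 98² = 9604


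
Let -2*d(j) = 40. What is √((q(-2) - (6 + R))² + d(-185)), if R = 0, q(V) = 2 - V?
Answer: 4*I ≈ 4.0*I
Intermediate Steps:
d(j) = -20 (d(j) = -½*40 = -20)
√((q(-2) - (6 + R))² + d(-185)) = √(((2 - 1*(-2)) - (6 + 0))² - 20) = √(((2 + 2) - 1*6)² - 20) = √((4 - 6)² - 20) = √((-2)² - 20) = √(4 - 20) = √(-16) = 4*I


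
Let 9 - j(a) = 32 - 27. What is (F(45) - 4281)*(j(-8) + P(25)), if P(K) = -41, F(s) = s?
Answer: 156732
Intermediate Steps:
j(a) = 4 (j(a) = 9 - (32 - 27) = 9 - 1*5 = 9 - 5 = 4)
(F(45) - 4281)*(j(-8) + P(25)) = (45 - 4281)*(4 - 41) = -4236*(-37) = 156732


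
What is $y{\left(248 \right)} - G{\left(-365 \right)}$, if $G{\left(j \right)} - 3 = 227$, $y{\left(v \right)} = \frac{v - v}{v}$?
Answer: $-230$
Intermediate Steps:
$y{\left(v \right)} = 0$ ($y{\left(v \right)} = \frac{0}{v} = 0$)
$G{\left(j \right)} = 230$ ($G{\left(j \right)} = 3 + 227 = 230$)
$y{\left(248 \right)} - G{\left(-365 \right)} = 0 - 230 = -230$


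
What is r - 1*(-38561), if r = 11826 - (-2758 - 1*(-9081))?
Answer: 44064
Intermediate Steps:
r = 5503 (r = 11826 - (-2758 + 9081) = 11826 - 1*6323 = 11826 - 6323 = 5503)
r - 1*(-38561) = 5503 - 1*(-38561) = 5503 + 38561 = 44064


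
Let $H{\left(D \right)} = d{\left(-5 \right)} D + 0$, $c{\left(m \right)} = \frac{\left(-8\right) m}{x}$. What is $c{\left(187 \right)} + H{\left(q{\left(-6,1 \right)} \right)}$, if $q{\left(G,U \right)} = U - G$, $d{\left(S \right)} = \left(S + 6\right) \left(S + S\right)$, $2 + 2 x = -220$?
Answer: $- \frac{6274}{111} \approx -56.523$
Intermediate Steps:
$x = -111$ ($x = -1 + \frac{1}{2} \left(-220\right) = -1 - 110 = -111$)
$d{\left(S \right)} = 2 S \left(6 + S\right)$ ($d{\left(S \right)} = \left(6 + S\right) 2 S = 2 S \left(6 + S\right)$)
$c{\left(m \right)} = \frac{8 m}{111}$ ($c{\left(m \right)} = \frac{\left(-8\right) m}{-111} = - 8 m \left(- \frac{1}{111}\right) = \frac{8 m}{111}$)
$H{\left(D \right)} = - 10 D$ ($H{\left(D \right)} = 2 \left(-5\right) \left(6 - 5\right) D + 0 = 2 \left(-5\right) 1 D + 0 = - 10 D + 0 = - 10 D$)
$c{\left(187 \right)} + H{\left(q{\left(-6,1 \right)} \right)} = \frac{8}{111} \cdot 187 - 10 \left(1 - -6\right) = \frac{1496}{111} - 10 \left(1 + 6\right) = \frac{1496}{111} - 70 = - \frac{6274}{111}$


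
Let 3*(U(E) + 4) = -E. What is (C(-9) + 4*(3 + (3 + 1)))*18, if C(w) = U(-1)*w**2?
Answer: -4842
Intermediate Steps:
U(E) = -4 - E/3 (U(E) = -4 + (-E)/3 = -4 - E/3)
C(w) = -11*w**2/3 (C(w) = (-4 - 1/3*(-1))*w**2 = (-4 + 1/3)*w**2 = -11*w**2/3)
(C(-9) + 4*(3 + (3 + 1)))*18 = (-11/3*(-9)**2 + 4*(3 + (3 + 1)))*18 = (-11/3*81 + 4*(3 + 4))*18 = (-297 + 4*7)*18 = (-297 + 28)*18 = -269*18 = -4842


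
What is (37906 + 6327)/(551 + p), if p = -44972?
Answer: -44233/44421 ≈ -0.99577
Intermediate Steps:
(37906 + 6327)/(551 + p) = (37906 + 6327)/(551 - 44972) = 44233/(-44421) = 44233*(-1/44421) = -44233/44421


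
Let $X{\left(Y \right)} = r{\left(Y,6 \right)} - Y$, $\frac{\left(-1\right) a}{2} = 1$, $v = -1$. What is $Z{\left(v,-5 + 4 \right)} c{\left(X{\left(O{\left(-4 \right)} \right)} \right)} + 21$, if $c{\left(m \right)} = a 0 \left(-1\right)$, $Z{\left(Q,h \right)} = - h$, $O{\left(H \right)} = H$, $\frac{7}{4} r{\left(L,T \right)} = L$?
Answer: $21$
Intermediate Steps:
$r{\left(L,T \right)} = \frac{4 L}{7}$
$a = -2$ ($a = \left(-2\right) 1 = -2$)
$X{\left(Y \right)} = - \frac{3 Y}{7}$ ($X{\left(Y \right)} = \frac{4 Y}{7} - Y = - \frac{3 Y}{7}$)
$c{\left(m \right)} = 0$ ($c{\left(m \right)} = \left(-2\right) 0 \left(-1\right) = 0 \left(-1\right) = 0$)
$Z{\left(v,-5 + 4 \right)} c{\left(X{\left(O{\left(-4 \right)} \right)} \right)} + 21 = - (-5 + 4) 0 + 21 = \left(-1\right) \left(-1\right) 0 + 21 = 1 \cdot 0 + 21 = 0 + 21 = 21$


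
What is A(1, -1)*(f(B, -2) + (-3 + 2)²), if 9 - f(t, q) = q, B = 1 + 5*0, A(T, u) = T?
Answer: 12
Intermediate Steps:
B = 1 (B = 1 + 0 = 1)
f(t, q) = 9 - q
A(1, -1)*(f(B, -2) + (-3 + 2)²) = 1*((9 - 1*(-2)) + (-3 + 2)²) = 1*((9 + 2) + (-1)²) = 1*(11 + 1) = 1*12 = 12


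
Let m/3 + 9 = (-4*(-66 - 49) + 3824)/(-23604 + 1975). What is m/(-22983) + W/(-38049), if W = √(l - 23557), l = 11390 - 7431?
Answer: 198945/165699769 - I*√19598/38049 ≈ 0.0012006 - 0.0036793*I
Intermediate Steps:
l = 3959
m = -596835/21629 (m = -27 + 3*((-4*(-66 - 49) + 3824)/(-23604 + 1975)) = -27 + 3*((-4*(-115) + 3824)/(-21629)) = -27 + 3*((460 + 3824)*(-1/21629)) = -27 + 3*(4284*(-1/21629)) = -27 + 3*(-4284/21629) = -27 - 12852/21629 = -596835/21629 ≈ -27.594)
W = I*√19598 (W = √(3959 - 23557) = √(-19598) = I*√19598 ≈ 139.99*I)
m/(-22983) + W/(-38049) = -596835/21629/(-22983) + (I*√19598)/(-38049) = -596835/21629*(-1/22983) + (I*√19598)*(-1/38049) = 198945/165699769 - I*√19598/38049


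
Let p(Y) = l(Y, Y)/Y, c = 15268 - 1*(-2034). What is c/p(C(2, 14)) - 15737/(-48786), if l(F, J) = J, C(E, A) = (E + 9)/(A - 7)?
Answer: 844111109/48786 ≈ 17302.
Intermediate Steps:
C(E, A) = (9 + E)/(-7 + A)
c = 17302 (c = 15268 + 2034 = 17302)
p(Y) = 1 (p(Y) = Y/Y = 1)
c/p(C(2, 14)) - 15737/(-48786) = 17302/1 - 15737/(-48786) = 17302*1 - 15737*(-1/48786) = 17302 + 15737/48786 = 844111109/48786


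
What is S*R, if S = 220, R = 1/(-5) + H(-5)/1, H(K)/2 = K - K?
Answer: -44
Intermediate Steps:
H(K) = 0 (H(K) = 2*(K - K) = 2*0 = 0)
R = -⅕ (R = 1/(-5) + 0/1 = 1*(-⅕) + 0*1 = -⅕ + 0 = -⅕ ≈ -0.20000)
S*R = 220*(-⅕) = -44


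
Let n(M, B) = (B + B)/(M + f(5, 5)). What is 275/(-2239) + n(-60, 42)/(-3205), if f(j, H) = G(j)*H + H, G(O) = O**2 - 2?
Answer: -4422548/35879975 ≈ -0.12326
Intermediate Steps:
G(O) = -2 + O**2
f(j, H) = H + H*(-2 + j**2) (f(j, H) = (-2 + j**2)*H + H = H*(-2 + j**2) + H = H + H*(-2 + j**2))
n(M, B) = 2*B/(120 + M) (n(M, B) = (B + B)/(M + 5*(-1 + 5**2)) = (2*B)/(M + 5*(-1 + 25)) = (2*B)/(M + 5*24) = (2*B)/(M + 120) = (2*B)/(120 + M) = 2*B/(120 + M))
275/(-2239) + n(-60, 42)/(-3205) = 275/(-2239) + (2*42/(120 - 60))/(-3205) = 275*(-1/2239) + (2*42/60)*(-1/3205) = -275/2239 + (2*42*(1/60))*(-1/3205) = -275/2239 + (7/5)*(-1/3205) = -275/2239 - 7/16025 = -4422548/35879975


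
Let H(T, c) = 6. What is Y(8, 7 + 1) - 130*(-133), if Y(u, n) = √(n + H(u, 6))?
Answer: 17290 + √14 ≈ 17294.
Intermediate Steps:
Y(u, n) = √(6 + n) (Y(u, n) = √(n + 6) = √(6 + n))
Y(8, 7 + 1) - 130*(-133) = √(6 + (7 + 1)) - 130*(-133) = √(6 + 8) + 17290 = √14 + 17290 = 17290 + √14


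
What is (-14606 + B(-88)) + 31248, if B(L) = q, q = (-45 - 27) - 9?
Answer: 16561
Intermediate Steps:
q = -81 (q = -72 - 9 = -81)
B(L) = -81
(-14606 + B(-88)) + 31248 = (-14606 - 81) + 31248 = -14687 + 31248 = 16561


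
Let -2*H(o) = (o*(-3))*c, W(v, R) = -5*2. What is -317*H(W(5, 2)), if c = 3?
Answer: 14265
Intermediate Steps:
W(v, R) = -10
H(o) = 9*o/2 (H(o) = -o*(-3)*3/2 = -(-3*o)*3/2 = -(-9)*o/2 = 9*o/2)
-317*H(W(5, 2)) = -2853*(-10)/2 = -317*(-45) = 14265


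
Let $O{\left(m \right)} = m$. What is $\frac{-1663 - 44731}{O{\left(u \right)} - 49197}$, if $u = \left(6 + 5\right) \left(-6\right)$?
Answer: $\frac{46394}{49263} \approx 0.94176$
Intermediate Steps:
$u = -66$ ($u = 11 \left(-6\right) = -66$)
$\frac{-1663 - 44731}{O{\left(u \right)} - 49197} = \frac{-1663 - 44731}{-66 - 49197} = - \frac{46394}{-49263} = \left(-46394\right) \left(- \frac{1}{49263}\right) = \frac{46394}{49263}$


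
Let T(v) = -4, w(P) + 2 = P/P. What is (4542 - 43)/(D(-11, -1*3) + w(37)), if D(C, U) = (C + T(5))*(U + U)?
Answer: 4499/89 ≈ 50.551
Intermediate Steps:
w(P) = -1 (w(P) = -2 + P/P = -2 + 1 = -1)
D(C, U) = 2*U*(-4 + C) (D(C, U) = (C - 4)*(U + U) = (-4 + C)*(2*U) = 2*U*(-4 + C))
(4542 - 43)/(D(-11, -1*3) + w(37)) = (4542 - 43)/(2*(-1*3)*(-4 - 11) - 1) = 4499/(2*(-3)*(-15) - 1) = 4499/(90 - 1) = 4499/89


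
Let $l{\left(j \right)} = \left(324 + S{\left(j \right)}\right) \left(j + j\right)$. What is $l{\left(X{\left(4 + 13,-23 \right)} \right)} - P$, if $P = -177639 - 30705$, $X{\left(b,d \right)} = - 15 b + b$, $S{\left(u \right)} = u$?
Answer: $167408$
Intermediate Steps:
$X{\left(b,d \right)} = - 14 b$
$l{\left(j \right)} = 2 j \left(324 + j\right)$ ($l{\left(j \right)} = \left(324 + j\right) \left(j + j\right) = \left(324 + j\right) 2 j = 2 j \left(324 + j\right)$)
$P = -208344$
$l{\left(X{\left(4 + 13,-23 \right)} \right)} - P = 2 \left(- 14 \left(4 + 13\right)\right) \left(324 - 14 \left(4 + 13\right)\right) - -208344 = 2 \left(\left(-14\right) 17\right) \left(324 - 238\right) + 208344 = 2 \left(-238\right) \left(324 - 238\right) + 208344 = 2 \left(-238\right) 86 + 208344 = -40936 + 208344 = 167408$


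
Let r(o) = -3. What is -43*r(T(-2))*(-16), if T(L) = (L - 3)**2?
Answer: -2064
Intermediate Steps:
T(L) = (-3 + L)**2
-43*r(T(-2))*(-16) = -43*(-3)*(-16) = 129*(-16) = -2064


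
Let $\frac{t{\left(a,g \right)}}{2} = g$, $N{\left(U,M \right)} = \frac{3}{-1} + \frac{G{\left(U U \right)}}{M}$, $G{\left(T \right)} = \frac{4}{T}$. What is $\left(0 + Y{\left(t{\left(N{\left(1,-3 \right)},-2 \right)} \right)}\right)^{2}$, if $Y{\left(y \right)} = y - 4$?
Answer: $64$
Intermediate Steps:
$N{\left(U,M \right)} = -3 + \frac{4}{M U^{2}}$ ($N{\left(U,M \right)} = \frac{3}{-1} + \frac{4 \frac{1}{U U}}{M} = 3 \left(-1\right) + \frac{4 \frac{1}{U^{2}}}{M} = -3 + \frac{4 \frac{1}{U^{2}}}{M} = -3 + \frac{4}{M U^{2}}$)
$t{\left(a,g \right)} = 2 g$
$Y{\left(y \right)} = -4 + y$ ($Y{\left(y \right)} = y - 4 = -4 + y$)
$\left(0 + Y{\left(t{\left(N{\left(1,-3 \right)},-2 \right)} \right)}\right)^{2} = \left(0 + \left(-4 + 2 \left(-2\right)\right)\right)^{2} = \left(0 - 8\right)^{2} = \left(-8\right)^{2} = 64$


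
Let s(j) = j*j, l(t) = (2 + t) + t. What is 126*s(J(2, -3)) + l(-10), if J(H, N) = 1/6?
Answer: -29/2 ≈ -14.500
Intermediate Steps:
l(t) = 2 + 2*t
J(H, N) = 1/6
s(j) = j**2
126*s(J(2, -3)) + l(-10) = 126*(1/6)**2 + (2 + 2*(-10)) = 126*(1/36) + (2 - 20) = 7/2 - 18 = -29/2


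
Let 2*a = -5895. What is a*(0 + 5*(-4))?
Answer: 58950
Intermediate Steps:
a = -5895/2 (a = (1/2)*(-5895) = -5895/2 ≈ -2947.5)
a*(0 + 5*(-4)) = -5895*(0 + 5*(-4))/2 = -5895*(0 - 20)/2 = -5895/2*(-20) = 58950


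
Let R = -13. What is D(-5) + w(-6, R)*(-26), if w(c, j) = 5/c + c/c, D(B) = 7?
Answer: 8/3 ≈ 2.6667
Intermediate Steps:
w(c, j) = 1 + 5/c (w(c, j) = 5/c + 1 = 1 + 5/c)
D(-5) + w(-6, R)*(-26) = 7 + ((5 - 6)/(-6))*(-26) = 7 - ⅙*(-1)*(-26) = 7 + (⅙)*(-26) = 7 - 13/3 = 8/3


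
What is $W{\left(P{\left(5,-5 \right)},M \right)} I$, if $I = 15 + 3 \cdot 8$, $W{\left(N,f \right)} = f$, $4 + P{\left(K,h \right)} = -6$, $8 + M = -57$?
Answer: $-2535$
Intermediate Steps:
$M = -65$ ($M = -8 - 57 = -65$)
$P{\left(K,h \right)} = -10$ ($P{\left(K,h \right)} = -4 - 6 = -10$)
$I = 39$ ($I = 15 + 24 = 39$)
$W{\left(P{\left(5,-5 \right)},M \right)} I = \left(-65\right) 39 = -2535$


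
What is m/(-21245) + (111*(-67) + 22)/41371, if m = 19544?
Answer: -138012357/125560985 ≈ -1.0992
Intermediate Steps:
m/(-21245) + (111*(-67) + 22)/41371 = 19544/(-21245) + (111*(-67) + 22)/41371 = 19544*(-1/21245) + (-7437 + 22)*(1/41371) = -2792/3035 - 7415*1/41371 = -2792/3035 - 7415/41371 = -138012357/125560985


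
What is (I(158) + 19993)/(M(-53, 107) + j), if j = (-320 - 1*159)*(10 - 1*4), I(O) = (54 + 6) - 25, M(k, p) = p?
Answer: -20028/2767 ≈ -7.2382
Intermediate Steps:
I(O) = 35 (I(O) = 60 - 25 = 35)
j = -2874 (j = (-320 - 159)*(10 - 4) = -479*6 = -2874)
(I(158) + 19993)/(M(-53, 107) + j) = (35 + 19993)/(107 - 2874) = 20028/(-2767) = 20028*(-1/2767) = -20028/2767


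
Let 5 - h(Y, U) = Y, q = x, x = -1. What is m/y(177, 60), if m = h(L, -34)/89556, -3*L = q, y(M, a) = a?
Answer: 7/8060040 ≈ 8.6848e-7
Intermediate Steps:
q = -1
L = ⅓ (L = -⅓*(-1) = ⅓ ≈ 0.33333)
h(Y, U) = 5 - Y
m = 7/134334 (m = (5 - 1*⅓)/89556 = (5 - ⅓)*(1/89556) = (14/3)*(1/89556) = 7/134334 ≈ 5.2109e-5)
m/y(177, 60) = (7/134334)/60 = (7/134334)*(1/60) = 7/8060040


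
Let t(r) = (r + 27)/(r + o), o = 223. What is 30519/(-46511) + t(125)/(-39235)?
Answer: -5482983967/8355933705 ≈ -0.65618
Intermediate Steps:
t(r) = (27 + r)/(223 + r) (t(r) = (r + 27)/(r + 223) = (27 + r)/(223 + r))
30519/(-46511) + t(125)/(-39235) = 30519/(-46511) + ((27 + 125)/(223 + 125))/(-39235) = 30519*(-1/46511) + (152/348)*(-1/39235) = -30519/46511 + ((1/348)*152)*(-1/39235) = -30519/46511 + (38/87)*(-1/39235) = -30519/46511 - 2/179655 = -5482983967/8355933705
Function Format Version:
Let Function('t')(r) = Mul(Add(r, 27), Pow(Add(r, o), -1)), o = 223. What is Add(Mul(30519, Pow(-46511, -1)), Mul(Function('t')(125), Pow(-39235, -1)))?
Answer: Rational(-5482983967, 8355933705) ≈ -0.65618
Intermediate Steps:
Function('t')(r) = Mul(Pow(Add(223, r), -1), Add(27, r)) (Function('t')(r) = Mul(Add(r, 27), Pow(Add(r, 223), -1)) = Mul(Add(27, r), Pow(Add(223, r), -1)) = Mul(Pow(Add(223, r), -1), Add(27, r)))
Add(Mul(30519, Pow(-46511, -1)), Mul(Function('t')(125), Pow(-39235, -1))) = Add(Mul(30519, Pow(-46511, -1)), Mul(Mul(Pow(Add(223, 125), -1), Add(27, 125)), Pow(-39235, -1))) = Add(Mul(30519, Rational(-1, 46511)), Mul(Mul(Pow(348, -1), 152), Rational(-1, 39235))) = Add(Rational(-30519, 46511), Mul(Mul(Rational(1, 348), 152), Rational(-1, 39235))) = Add(Rational(-30519, 46511), Mul(Rational(38, 87), Rational(-1, 39235))) = Add(Rational(-30519, 46511), Rational(-2, 179655)) = Rational(-5482983967, 8355933705)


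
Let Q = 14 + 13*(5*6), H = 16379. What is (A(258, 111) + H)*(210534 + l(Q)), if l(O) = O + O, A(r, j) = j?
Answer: 3485029580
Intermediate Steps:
Q = 404 (Q = 14 + 13*30 = 14 + 390 = 404)
l(O) = 2*O
(A(258, 111) + H)*(210534 + l(Q)) = (111 + 16379)*(210534 + 2*404) = 16490*(210534 + 808) = 16490*211342 = 3485029580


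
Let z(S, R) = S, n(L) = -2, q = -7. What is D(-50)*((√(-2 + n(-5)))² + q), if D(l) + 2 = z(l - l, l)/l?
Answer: 22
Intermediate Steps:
D(l) = -2 (D(l) = -2 + (l - l)/l = -2 + 0/l = -2 + 0 = -2)
D(-50)*((√(-2 + n(-5)))² + q) = -2*((√(-2 - 2))² - 7) = -2*((√(-4))² - 7) = -2*((2*I)² - 7) = -2*(-4 - 7) = -2*(-11) = 22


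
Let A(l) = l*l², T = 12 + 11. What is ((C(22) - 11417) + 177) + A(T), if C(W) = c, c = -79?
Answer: 848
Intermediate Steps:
C(W) = -79
T = 23
A(l) = l³
((C(22) - 11417) + 177) + A(T) = ((-79 - 11417) + 177) + 23³ = (-11496 + 177) + 12167 = -11319 + 12167 = 848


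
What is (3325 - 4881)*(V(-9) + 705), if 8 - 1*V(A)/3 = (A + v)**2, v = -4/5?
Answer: -17150232/25 ≈ -6.8601e+5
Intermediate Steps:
v = -4/5 (v = -4*1/5 = -4/5 ≈ -0.80000)
V(A) = 24 - 3*(-4/5 + A)**2 (V(A) = 24 - 3*(A - 4/5)**2 = 24 - 3*(-4/5 + A)**2)
(3325 - 4881)*(V(-9) + 705) = (3325 - 4881)*((24 - 3*(-4 + 5*(-9))**2/25) + 705) = -1556*((24 - 3*(-4 - 45)**2/25) + 705) = -1556*((24 - 3/25*(-49)**2) + 705) = -1556*((24 - 3/25*2401) + 705) = -1556*((24 - 7203/25) + 705) = -1556*(-6603/25 + 705) = -1556*11022/25 = -17150232/25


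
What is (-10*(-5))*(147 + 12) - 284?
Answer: 7666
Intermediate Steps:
(-10*(-5))*(147 + 12) - 284 = 50*159 - 284 = 7950 - 284 = 7666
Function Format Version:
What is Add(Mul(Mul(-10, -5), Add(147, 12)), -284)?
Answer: 7666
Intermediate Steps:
Add(Mul(Mul(-10, -5), Add(147, 12)), -284) = Add(Mul(50, 159), -284) = Add(7950, -284) = 7666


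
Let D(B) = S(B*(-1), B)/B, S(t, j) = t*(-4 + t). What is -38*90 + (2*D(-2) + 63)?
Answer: -3353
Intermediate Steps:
D(B) = 4 + B (D(B) = ((B*(-1))*(-4 + B*(-1)))/B = ((-B)*(-4 - B))/B = (-B*(-4 - B))/B = 4 + B)
-38*90 + (2*D(-2) + 63) = -38*90 + (2*(4 - 2) + 63) = -3420 + (2*2 + 63) = -3420 + (4 + 63) = -3420 + 67 = -3353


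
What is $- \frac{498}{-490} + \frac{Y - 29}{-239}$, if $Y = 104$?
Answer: $\frac{41136}{58555} \approx 0.70252$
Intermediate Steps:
$- \frac{498}{-490} + \frac{Y - 29}{-239} = - \frac{498}{-490} + \frac{104 - 29}{-239} = \left(-498\right) \left(- \frac{1}{490}\right) + \left(104 - 29\right) \left(- \frac{1}{239}\right) = \frac{249}{245} + 75 \left(- \frac{1}{239}\right) = \frac{249}{245} - \frac{75}{239} = \frac{41136}{58555}$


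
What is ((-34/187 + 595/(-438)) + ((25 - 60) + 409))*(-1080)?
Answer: -323011980/803 ≈ -4.0226e+5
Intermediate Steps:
((-34/187 + 595/(-438)) + ((25 - 60) + 409))*(-1080) = ((-34*1/187 + 595*(-1/438)) + (-35 + 409))*(-1080) = ((-2/11 - 595/438) + 374)*(-1080) = (-7421/4818 + 374)*(-1080) = (1794511/4818)*(-1080) = -323011980/803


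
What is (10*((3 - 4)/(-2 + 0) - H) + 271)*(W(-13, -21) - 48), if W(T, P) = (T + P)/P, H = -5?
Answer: -317524/21 ≈ -15120.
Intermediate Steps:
W(T, P) = (P + T)/P
(10*((3 - 4)/(-2 + 0) - H) + 271)*(W(-13, -21) - 48) = (10*((3 - 4)/(-2 + 0) - 1*(-5)) + 271)*((-21 - 13)/(-21) - 48) = (10*(-1/(-2) + 5) + 271)*(-1/21*(-34) - 48) = (10*(-1*(-½) + 5) + 271)*(34/21 - 48) = (10*(½ + 5) + 271)*(-974/21) = (10*(11/2) + 271)*(-974/21) = (55 + 271)*(-974/21) = 326*(-974/21) = -317524/21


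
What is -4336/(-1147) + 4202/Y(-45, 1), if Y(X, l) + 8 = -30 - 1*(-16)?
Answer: -214741/1147 ≈ -187.22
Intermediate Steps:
Y(X, l) = -22 (Y(X, l) = -8 + (-30 - 1*(-16)) = -8 + (-30 + 16) = -8 - 14 = -22)
-4336/(-1147) + 4202/Y(-45, 1) = -4336/(-1147) + 4202/(-22) = -4336*(-1/1147) + 4202*(-1/22) = 4336/1147 - 191 = -214741/1147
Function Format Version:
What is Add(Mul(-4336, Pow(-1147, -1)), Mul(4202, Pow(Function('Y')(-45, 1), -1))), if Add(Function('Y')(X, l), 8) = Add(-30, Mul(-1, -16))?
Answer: Rational(-214741, 1147) ≈ -187.22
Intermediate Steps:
Function('Y')(X, l) = -22 (Function('Y')(X, l) = Add(-8, Add(-30, Mul(-1, -16))) = Add(-8, Add(-30, 16)) = Add(-8, -14) = -22)
Add(Mul(-4336, Pow(-1147, -1)), Mul(4202, Pow(Function('Y')(-45, 1), -1))) = Add(Mul(-4336, Pow(-1147, -1)), Mul(4202, Pow(-22, -1))) = Add(Mul(-4336, Rational(-1, 1147)), Mul(4202, Rational(-1, 22))) = Add(Rational(4336, 1147), -191) = Rational(-214741, 1147)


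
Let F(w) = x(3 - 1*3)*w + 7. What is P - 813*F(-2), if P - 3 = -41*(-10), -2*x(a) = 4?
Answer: -8530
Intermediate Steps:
x(a) = -2 (x(a) = -½*4 = -2)
F(w) = 7 - 2*w (F(w) = -2*w + 7 = 7 - 2*w)
P = 413 (P = 3 - 41*(-10) = 3 + 410 = 413)
P - 813*F(-2) = 413 - 813*(7 - 2*(-2)) = 413 - 813*(7 + 4) = 413 - 813*11 = 413 - 8943 = -8530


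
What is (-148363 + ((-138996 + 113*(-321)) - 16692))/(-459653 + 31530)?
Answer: 340324/428123 ≈ 0.79492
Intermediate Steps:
(-148363 + ((-138996 + 113*(-321)) - 16692))/(-459653 + 31530) = (-148363 + ((-138996 - 36273) - 16692))/(-428123) = (-148363 + (-175269 - 16692))*(-1/428123) = (-148363 - 191961)*(-1/428123) = -340324*(-1/428123) = 340324/428123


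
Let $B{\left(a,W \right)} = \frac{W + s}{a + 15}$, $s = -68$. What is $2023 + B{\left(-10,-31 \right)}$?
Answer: $\frac{10016}{5} \approx 2003.2$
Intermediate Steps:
$B{\left(a,W \right)} = \frac{-68 + W}{15 + a}$ ($B{\left(a,W \right)} = \frac{W - 68}{a + 15} = \frac{-68 + W}{15 + a}$)
$2023 + B{\left(-10,-31 \right)} = 2023 + \frac{-68 - 31}{15 - 10} = 2023 + \frac{1}{5} \left(-99\right) = 2023 - \frac{99}{5} = \frac{10016}{5}$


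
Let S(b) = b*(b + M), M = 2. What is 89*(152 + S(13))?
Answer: 30883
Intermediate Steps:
S(b) = b*(2 + b) (S(b) = b*(b + 2) = b*(2 + b))
89*(152 + S(13)) = 89*(152 + 13*(2 + 13)) = 89*(152 + 13*15) = 89*(152 + 195) = 89*347 = 30883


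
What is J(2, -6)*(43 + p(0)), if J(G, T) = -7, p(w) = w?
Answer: -301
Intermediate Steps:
J(2, -6)*(43 + p(0)) = -7*(43 + 0) = -7*43 = -301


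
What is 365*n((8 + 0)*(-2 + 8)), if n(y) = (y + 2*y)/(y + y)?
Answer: 1095/2 ≈ 547.50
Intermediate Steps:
n(y) = 3/2 (n(y) = (3*y)/((2*y)) = (3*y)*(1/(2*y)) = 3/2)
365*n((8 + 0)*(-2 + 8)) = 365*(3/2) = 1095/2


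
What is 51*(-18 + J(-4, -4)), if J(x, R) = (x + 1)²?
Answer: -459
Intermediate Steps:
J(x, R) = (1 + x)²
51*(-18 + J(-4, -4)) = 51*(-18 + (1 - 4)²) = 51*(-18 + (-3)²) = 51*(-18 + 9) = 51*(-9) = -459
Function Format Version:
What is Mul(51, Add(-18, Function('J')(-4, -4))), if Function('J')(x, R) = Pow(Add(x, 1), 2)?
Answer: -459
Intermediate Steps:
Function('J')(x, R) = Pow(Add(1, x), 2)
Mul(51, Add(-18, Function('J')(-4, -4))) = Mul(51, Add(-18, Pow(Add(1, -4), 2))) = Mul(51, Add(-18, Pow(-3, 2))) = Mul(51, Add(-18, 9)) = Mul(51, -9) = -459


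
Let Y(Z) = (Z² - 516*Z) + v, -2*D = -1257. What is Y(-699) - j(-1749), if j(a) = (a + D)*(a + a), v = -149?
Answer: -3070373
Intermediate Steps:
D = 1257/2 (D = -½*(-1257) = 1257/2 ≈ 628.50)
Y(Z) = -149 + Z² - 516*Z (Y(Z) = (Z² - 516*Z) - 149 = -149 + Z² - 516*Z)
j(a) = 2*a*(1257/2 + a) (j(a) = (a + 1257/2)*(a + a) = (1257/2 + a)*(2*a) = 2*a*(1257/2 + a))
Y(-699) - j(-1749) = (-149 + (-699)² - 516*(-699)) - (-1749)*(1257 + 2*(-1749)) = (-149 + 488601 + 360684) - (-1749)*(1257 - 3498) = 849136 - (-1749)*(-2241) = 849136 - 1*3919509 = 849136 - 3919509 = -3070373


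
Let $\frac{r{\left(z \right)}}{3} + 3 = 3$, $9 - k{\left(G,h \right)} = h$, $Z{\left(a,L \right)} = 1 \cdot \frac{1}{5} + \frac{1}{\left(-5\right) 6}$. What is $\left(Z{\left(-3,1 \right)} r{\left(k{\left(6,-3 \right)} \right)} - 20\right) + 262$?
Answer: $242$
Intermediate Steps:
$Z{\left(a,L \right)} = \frac{1}{6}$ ($Z{\left(a,L \right)} = 1 \cdot \frac{1}{5} - \frac{1}{30} = \frac{1}{5} - \frac{1}{30} = \frac{1}{6}$)
$k{\left(G,h \right)} = 9 - h$
$r{\left(z \right)} = 0$ ($r{\left(z \right)} = -9 + 3 \cdot 3 = -9 + 9 = 0$)
$\left(Z{\left(-3,1 \right)} r{\left(k{\left(6,-3 \right)} \right)} - 20\right) + 262 = \left(\frac{1}{6} \cdot 0 - 20\right) + 262 = \left(0 - 20\right) + 262 = -20 + 262 = 242$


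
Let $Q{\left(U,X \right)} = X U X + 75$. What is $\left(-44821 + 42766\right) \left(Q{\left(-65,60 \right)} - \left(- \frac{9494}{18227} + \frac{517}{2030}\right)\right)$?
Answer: $\frac{3557371302843279}{7400162} \approx 4.8072 \cdot 10^{8}$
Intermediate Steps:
$Q{\left(U,X \right)} = 75 + U X^{2}$ ($Q{\left(U,X \right)} = U X X + 75 = U X^{2} + 75 = 75 + U X^{2}$)
$\left(-44821 + 42766\right) \left(Q{\left(-65,60 \right)} - \left(- \frac{9494}{18227} + \frac{517}{2030}\right)\right) = \left(-44821 + 42766\right) \left(\left(75 - 65 \cdot 60^{2}\right) - \left(- \frac{9494}{18227} + \frac{517}{2030}\right)\right) = - 2055 \left(\left(75 - 234000\right) - - \frac{9849461}{37000810}\right) = - 2055 \left(\left(75 - 234000\right) + \left(- \frac{517}{2030} + \frac{9494}{18227}\right)\right) = - 2055 \left(-233925 + \frac{9849461}{37000810}\right) = \left(-2055\right) \left(- \frac{8655404629789}{37000810}\right) = \frac{3557371302843279}{7400162}$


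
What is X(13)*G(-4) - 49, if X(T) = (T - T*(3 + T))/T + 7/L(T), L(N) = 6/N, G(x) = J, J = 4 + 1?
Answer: -289/6 ≈ -48.167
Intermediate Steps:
J = 5
G(x) = 5
X(T) = 7*T/6 + (T - T*(3 + T))/T (X(T) = (T - T*(3 + T))/T + 7/((6/T)) = (T - T*(3 + T))/T + 7*(T/6) = (T - T*(3 + T))/T + 7*T/6 = 7*T/6 + (T - T*(3 + T))/T)
X(13)*G(-4) - 49 = (-2 + (⅙)*13)*5 - 49 = (-2 + 13/6)*5 - 49 = (⅙)*5 - 49 = ⅚ - 49 = -289/6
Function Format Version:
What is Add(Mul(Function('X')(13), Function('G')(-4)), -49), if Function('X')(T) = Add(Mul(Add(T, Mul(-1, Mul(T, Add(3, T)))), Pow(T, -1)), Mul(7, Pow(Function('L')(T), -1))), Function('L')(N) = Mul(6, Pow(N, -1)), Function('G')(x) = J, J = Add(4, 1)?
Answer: Rational(-289, 6) ≈ -48.167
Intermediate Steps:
J = 5
Function('G')(x) = 5
Function('X')(T) = Add(Mul(Rational(7, 6), T), Mul(Pow(T, -1), Add(T, Mul(-1, T, Add(3, T))))) (Function('X')(T) = Add(Mul(Add(T, Mul(-1, Mul(T, Add(3, T)))), Pow(T, -1)), Mul(7, Pow(Mul(6, Pow(T, -1)), -1))) = Add(Mul(Add(T, Mul(-1, T, Add(3, T))), Pow(T, -1)), Mul(7, Mul(Rational(1, 6), T))) = Add(Mul(Pow(T, -1), Add(T, Mul(-1, T, Add(3, T)))), Mul(Rational(7, 6), T)) = Add(Mul(Rational(7, 6), T), Mul(Pow(T, -1), Add(T, Mul(-1, T, Add(3, T))))))
Add(Mul(Function('X')(13), Function('G')(-4)), -49) = Add(Mul(Add(-2, Mul(Rational(1, 6), 13)), 5), -49) = Add(Mul(Add(-2, Rational(13, 6)), 5), -49) = Add(Mul(Rational(1, 6), 5), -49) = Add(Rational(5, 6), -49) = Rational(-289, 6)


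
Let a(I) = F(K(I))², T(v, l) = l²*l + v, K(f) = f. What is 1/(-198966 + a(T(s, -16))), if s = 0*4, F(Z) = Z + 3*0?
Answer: 1/16578250 ≈ 6.0320e-8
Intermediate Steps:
F(Z) = Z (F(Z) = Z + 0 = Z)
s = 0
T(v, l) = v + l³ (T(v, l) = l³ + v = v + l³)
a(I) = I²
1/(-198966 + a(T(s, -16))) = 1/(-198966 + (0 + (-16)³)²) = 1/(-198966 + (0 - 4096)²) = 1/(-198966 + (-4096)²) = 1/(-198966 + 16777216) = 1/16578250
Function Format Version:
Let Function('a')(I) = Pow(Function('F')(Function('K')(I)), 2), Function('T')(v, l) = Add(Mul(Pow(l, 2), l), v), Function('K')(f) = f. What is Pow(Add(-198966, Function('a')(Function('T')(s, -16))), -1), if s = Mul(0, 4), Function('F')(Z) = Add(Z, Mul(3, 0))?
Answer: Rational(1, 16578250) ≈ 6.0320e-8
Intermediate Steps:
Function('F')(Z) = Z (Function('F')(Z) = Add(Z, 0) = Z)
s = 0
Function('T')(v, l) = Add(v, Pow(l, 3)) (Function('T')(v, l) = Add(Pow(l, 3), v) = Add(v, Pow(l, 3)))
Function('a')(I) = Pow(I, 2)
Pow(Add(-198966, Function('a')(Function('T')(s, -16))), -1) = Pow(Add(-198966, Pow(Add(0, Pow(-16, 3)), 2)), -1) = Pow(Add(-198966, Pow(Add(0, -4096), 2)), -1) = Pow(Add(-198966, Pow(-4096, 2)), -1) = Pow(Add(-198966, 16777216), -1) = Pow(16578250, -1) = Rational(1, 16578250)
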